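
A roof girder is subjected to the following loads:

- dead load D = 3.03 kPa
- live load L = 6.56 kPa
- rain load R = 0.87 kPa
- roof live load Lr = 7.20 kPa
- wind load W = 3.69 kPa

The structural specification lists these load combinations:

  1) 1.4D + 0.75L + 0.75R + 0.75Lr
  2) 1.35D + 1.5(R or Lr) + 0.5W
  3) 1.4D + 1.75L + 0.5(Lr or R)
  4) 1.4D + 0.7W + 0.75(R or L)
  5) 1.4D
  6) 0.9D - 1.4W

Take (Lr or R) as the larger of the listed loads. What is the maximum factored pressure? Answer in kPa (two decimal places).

19.32 kPa

(R or Lr) → Lr = 7.20 kPa; (Lr or R) → Lr = 7.20 kPa; (R or L) → L = 6.56 kPa.
1) 1.4(3.03) + 0.75(6.56) + 0.75(0.87) + 0.75(7.20) = 4.24 + 4.92 + 0.65 + 5.40 = 15.21
2) 1.35(3.03) + 1.5(7.20) + 0.5(3.69) = 4.09 + 10.80 + 1.85 = 16.74
3) 1.4(3.03) + 1.75(6.56) + 0.5(7.20) = 4.24 + 11.48 + 3.60 = 19.32
4) 1.4(3.03) + 0.7(3.69) + 0.75(6.56) = 11.75
5) 1.4(3.03) = 4.24
6) 0.9(3.03) - 1.4(3.69) = 2.73 - 5.17 = -2.44
Combination 3 governs: p_u = 19.32 kPa.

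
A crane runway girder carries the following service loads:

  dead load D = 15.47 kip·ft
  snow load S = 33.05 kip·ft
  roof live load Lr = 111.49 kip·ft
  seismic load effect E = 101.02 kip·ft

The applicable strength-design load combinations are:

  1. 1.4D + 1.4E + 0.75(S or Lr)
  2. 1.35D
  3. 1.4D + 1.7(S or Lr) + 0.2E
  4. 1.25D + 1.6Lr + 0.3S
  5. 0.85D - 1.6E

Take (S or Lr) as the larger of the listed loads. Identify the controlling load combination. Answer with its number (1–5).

Combination 1

(S or Lr) → Lr = 111.49 kip·ft.
1. 1.4(15.47) + 1.4(101.02) + 0.75(111.49) = 246.70
2. 1.35(15.47) = 20.88
3. 1.4(15.47) + 1.7(111.49) + 0.2(101.02) = 231.40
4. 1.25(15.47) + 1.6(111.49) + 0.3(33.05) = 19.34 + 178.38 + 9.92 = 207.64
5. 0.85(15.47) - 1.6(101.02) = 13.15 - 161.63 = -148.48
The largest value is 246.70 kip·ft from combination 1.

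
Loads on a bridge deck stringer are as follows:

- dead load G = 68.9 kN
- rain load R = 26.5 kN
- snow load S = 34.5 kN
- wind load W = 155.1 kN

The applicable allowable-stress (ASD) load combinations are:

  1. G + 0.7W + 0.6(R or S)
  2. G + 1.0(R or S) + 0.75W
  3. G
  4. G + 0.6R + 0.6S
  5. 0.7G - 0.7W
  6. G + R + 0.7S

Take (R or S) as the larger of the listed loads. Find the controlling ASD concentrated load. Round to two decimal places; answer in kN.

(R or S) → S = 34.5 kN.
1. 1.0(68.9) + 0.7(155.1) + 0.6(34.5) = 68.90 + 108.57 + 20.70 = 198.17
2. 1.0(68.9) + 1.0(34.5) + 0.75(155.1) = 68.90 + 34.50 + 116.33 = 219.73
3. 1.0(68.9) = 68.90
4. 1.0(68.9) + 0.6(26.5) + 0.6(34.5) = 68.90 + 15.90 + 20.70 = 105.50
5. 0.7(68.9) - 0.7(155.1) = 48.23 - 108.57 = -60.34
6. 1.0(68.9) + 1.0(26.5) + 0.7(34.5) = 68.90 + 26.50 + 24.15 = 119.55
Combination 2 governs: P = 219.73 kN.

219.73 kN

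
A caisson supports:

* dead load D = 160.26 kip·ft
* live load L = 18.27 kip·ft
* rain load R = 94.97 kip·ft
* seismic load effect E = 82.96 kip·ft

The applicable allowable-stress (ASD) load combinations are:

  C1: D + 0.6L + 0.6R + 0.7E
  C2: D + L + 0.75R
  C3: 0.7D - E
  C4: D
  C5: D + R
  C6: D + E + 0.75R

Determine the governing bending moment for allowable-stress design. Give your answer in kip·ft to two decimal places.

C1: 1.0(160.26) + 0.6(18.27) + 0.6(94.97) + 0.7(82.96) = 286.28
C2: 1.0(160.26) + 1.0(18.27) + 0.75(94.97) = 160.26 + 18.27 + 71.23 = 249.76
C3: 0.7(160.26) - 1.0(82.96) = 112.18 - 82.96 = 29.22
C4: 1.0(160.26) = 160.26
C5: 1.0(160.26) + 1.0(94.97) = 160.26 + 94.97 = 255.23
C6: 1.0(160.26) + 1.0(82.96) + 0.75(94.97) = 160.26 + 82.96 + 71.23 = 314.45
The controlling combination is 6, giving 314.45 kip·ft.

314.45 kip·ft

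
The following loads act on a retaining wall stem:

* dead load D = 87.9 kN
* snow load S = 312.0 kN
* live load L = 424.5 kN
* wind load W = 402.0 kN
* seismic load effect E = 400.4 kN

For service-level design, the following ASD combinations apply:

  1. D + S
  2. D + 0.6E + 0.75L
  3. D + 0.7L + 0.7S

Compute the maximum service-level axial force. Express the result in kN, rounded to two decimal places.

646.52 kN

1. 1.0(87.9) + 1.0(312.0) = 87.90 + 312.00 = 399.90
2. 1.0(87.9) + 0.6(400.4) + 0.75(424.5) = 87.90 + 240.24 + 318.38 = 646.52
3. 1.0(87.9) + 0.7(424.5) + 0.7(312.0) = 87.90 + 297.15 + 218.40 = 603.45
Combination 2 governs: N = 646.52 kN.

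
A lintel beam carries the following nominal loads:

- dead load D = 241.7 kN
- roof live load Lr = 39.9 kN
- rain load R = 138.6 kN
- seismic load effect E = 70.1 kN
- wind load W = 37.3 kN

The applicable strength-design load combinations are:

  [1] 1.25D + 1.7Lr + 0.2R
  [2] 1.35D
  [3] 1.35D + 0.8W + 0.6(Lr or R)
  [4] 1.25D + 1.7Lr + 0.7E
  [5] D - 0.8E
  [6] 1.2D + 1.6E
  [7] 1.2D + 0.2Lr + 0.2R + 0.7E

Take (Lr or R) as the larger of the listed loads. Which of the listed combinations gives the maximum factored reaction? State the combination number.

(Lr or R) → R = 138.6 kN.
[1] 1.25(241.7) + 1.7(39.9) + 0.2(138.6) = 302.13 + 67.83 + 27.72 = 397.68
[2] 1.35(241.7) = 326.30
[3] 1.35(241.7) + 0.8(37.3) + 0.6(138.6) = 326.30 + 29.84 + 83.16 = 439.30
[4] 1.25(241.7) + 1.7(39.9) + 0.7(70.1) = 302.13 + 67.83 + 49.07 = 419.03
[5] 1.0(241.7) - 0.8(70.1) = 241.70 - 56.08 = 185.62
[6] 1.2(241.7) + 1.6(70.1) = 290.04 + 112.16 = 402.20
[7] 1.2(241.7) + 0.2(39.9) + 0.2(138.6) + 0.7(70.1) = 290.04 + 7.98 + 27.72 + 49.07 = 374.81
The largest value is 439.30 kN from combination 3.

Combination 3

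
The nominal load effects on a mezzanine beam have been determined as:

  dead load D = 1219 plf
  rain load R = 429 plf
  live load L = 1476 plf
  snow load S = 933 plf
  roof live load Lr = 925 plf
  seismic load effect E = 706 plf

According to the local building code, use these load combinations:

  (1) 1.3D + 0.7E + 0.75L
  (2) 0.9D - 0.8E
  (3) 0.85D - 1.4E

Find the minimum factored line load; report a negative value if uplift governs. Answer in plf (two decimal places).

(1) 1.3(1219) + 0.7(706) + 0.75(1476) = 1584.70 + 494.20 + 1107.00 = 3185.90
(2) 0.9(1219) - 0.8(706) = 1097.10 - 564.80 = 532.30
(3) 0.85(1219) - 1.4(706) = 1036.15 - 988.40 = 47.75
Combination 3 gives the minimum: 47.75 plf.

47.75 plf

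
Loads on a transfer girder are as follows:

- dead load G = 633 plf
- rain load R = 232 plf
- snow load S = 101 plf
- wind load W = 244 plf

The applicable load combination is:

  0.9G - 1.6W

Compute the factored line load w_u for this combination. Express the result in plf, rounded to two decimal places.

179.30 plf

0.9(633) - 1.6(244) = 569.70 - 390.40 = 179.30
w_u = 179.30 plf.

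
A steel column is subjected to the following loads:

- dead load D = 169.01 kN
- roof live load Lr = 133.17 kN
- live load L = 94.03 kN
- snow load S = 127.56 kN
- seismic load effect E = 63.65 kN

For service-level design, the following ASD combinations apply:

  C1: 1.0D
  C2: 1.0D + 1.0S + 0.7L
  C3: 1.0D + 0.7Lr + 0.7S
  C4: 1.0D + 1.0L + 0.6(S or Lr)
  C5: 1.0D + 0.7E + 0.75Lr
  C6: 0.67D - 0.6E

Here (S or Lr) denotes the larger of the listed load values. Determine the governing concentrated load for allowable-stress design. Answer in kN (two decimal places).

362.39 kN

(S or Lr) → Lr = 133.17 kN.
C1: 1.0(169.01) = 169.01
C2: 1.0(169.01) + 1.0(127.56) + 0.7(94.03) = 169.01 + 127.56 + 65.82 = 362.39
C3: 1.0(169.01) + 0.7(133.17) + 0.7(127.56) = 169.01 + 93.22 + 89.29 = 351.52
C4: 1.0(169.01) + 1.0(94.03) + 0.6(133.17) = 169.01 + 94.03 + 79.90 = 342.94
C5: 1.0(169.01) + 0.7(63.65) + 0.75(133.17) = 313.44
C6: 0.67(169.01) - 0.6(63.65) = 113.24 - 38.19 = 75.05
Maximum is from combination 2.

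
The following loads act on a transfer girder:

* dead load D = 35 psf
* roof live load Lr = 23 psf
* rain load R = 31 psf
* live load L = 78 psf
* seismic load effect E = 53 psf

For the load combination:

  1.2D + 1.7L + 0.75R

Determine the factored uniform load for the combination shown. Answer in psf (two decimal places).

197.85 psf

1.2(35) + 1.7(78) + 0.75(31) = 197.85
q_u = 197.85 psf.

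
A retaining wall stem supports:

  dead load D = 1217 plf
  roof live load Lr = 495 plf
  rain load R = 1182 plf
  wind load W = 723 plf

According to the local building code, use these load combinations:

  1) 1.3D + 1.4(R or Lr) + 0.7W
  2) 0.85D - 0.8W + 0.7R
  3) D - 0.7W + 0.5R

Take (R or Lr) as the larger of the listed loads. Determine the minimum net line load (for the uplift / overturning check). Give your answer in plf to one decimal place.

(R or Lr) → R = 1182 plf.
1) 1.3(1217) + 1.4(1182) + 0.7(723) = 1582.1 + 1654.8 + 506.1 = 3743.0
2) 0.85(1217) - 0.8(723) + 0.7(1182) = 1034.5 - 578.4 + 827.4 = 1283.5
3) 1.0(1217) - 0.7(723) + 0.5(1182) = 1217.0 - 506.1 + 591.0 = 1301.9
Combination 2 gives the minimum: 1283.5 plf.

1283.5 plf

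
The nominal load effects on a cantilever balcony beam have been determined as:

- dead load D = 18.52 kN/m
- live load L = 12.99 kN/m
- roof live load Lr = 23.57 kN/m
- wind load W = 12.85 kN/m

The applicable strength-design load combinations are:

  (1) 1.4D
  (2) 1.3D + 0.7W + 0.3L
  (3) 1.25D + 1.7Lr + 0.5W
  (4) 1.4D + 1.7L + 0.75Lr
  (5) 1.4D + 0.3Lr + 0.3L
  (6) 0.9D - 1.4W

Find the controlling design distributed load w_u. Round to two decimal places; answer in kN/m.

69.64 kN/m

(1) 1.4(18.52) = 25.93
(2) 1.3(18.52) + 0.7(12.85) + 0.3(12.99) = 36.97
(3) 1.25(18.52) + 1.7(23.57) + 0.5(12.85) = 69.64
(4) 1.4(18.52) + 1.7(12.99) + 0.75(23.57) = 25.93 + 22.08 + 17.68 = 65.69
(5) 1.4(18.52) + 0.3(23.57) + 0.3(12.99) = 25.93 + 7.07 + 3.90 = 36.90
(6) 0.9(18.52) - 1.4(12.85) = 16.67 - 17.99 = -1.32
Maximum is from combination 3.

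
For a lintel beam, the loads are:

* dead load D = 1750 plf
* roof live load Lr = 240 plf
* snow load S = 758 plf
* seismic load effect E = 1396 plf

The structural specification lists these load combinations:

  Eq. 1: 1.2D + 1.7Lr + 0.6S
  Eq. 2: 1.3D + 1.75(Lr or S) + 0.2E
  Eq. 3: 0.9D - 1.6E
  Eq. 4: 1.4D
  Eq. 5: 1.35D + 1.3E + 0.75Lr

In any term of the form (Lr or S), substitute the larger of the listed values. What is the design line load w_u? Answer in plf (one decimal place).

(Lr or S) → S = 758 plf.
Eq. 1: 1.2(1750) + 1.7(240) + 0.6(758) = 2100.0 + 408.0 + 454.8 = 2962.8
Eq. 2: 1.3(1750) + 1.75(758) + 0.2(1396) = 2275.0 + 1326.5 + 279.2 = 3880.7
Eq. 3: 0.9(1750) - 1.6(1396) = 1575.0 - 2233.6 = -658.6
Eq. 4: 1.4(1750) = 2450.0
Eq. 5: 1.35(1750) + 1.3(1396) + 0.75(240) = 2362.5 + 1814.8 + 180.0 = 4357.3
Combination 5 governs: w_u = 4357.3 plf.

4357.3 plf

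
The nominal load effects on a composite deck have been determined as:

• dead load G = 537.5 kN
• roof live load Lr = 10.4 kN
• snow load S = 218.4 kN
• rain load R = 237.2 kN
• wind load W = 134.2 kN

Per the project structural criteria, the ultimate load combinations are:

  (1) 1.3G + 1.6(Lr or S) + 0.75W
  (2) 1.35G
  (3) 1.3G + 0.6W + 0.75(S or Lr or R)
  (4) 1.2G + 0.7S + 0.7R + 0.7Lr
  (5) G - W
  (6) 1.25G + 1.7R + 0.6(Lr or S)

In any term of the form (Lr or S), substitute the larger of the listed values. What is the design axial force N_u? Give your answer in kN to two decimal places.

1206.16 kN

(Lr or S) → S = 218.4 kN; (S or Lr or R) → R = 237.2 kN.
(1) 1.3(537.5) + 1.6(218.4) + 0.75(134.2) = 698.75 + 349.44 + 100.65 = 1148.84
(2) 1.35(537.5) = 725.63
(3) 1.3(537.5) + 0.6(134.2) + 0.75(237.2) = 698.75 + 80.52 + 177.90 = 957.17
(4) 1.2(537.5) + 0.7(218.4) + 0.7(237.2) + 0.7(10.4) = 645.00 + 152.88 + 166.04 + 7.28 = 971.20
(5) 1.0(537.5) - 1.0(134.2) = 537.50 - 134.20 = 403.30
(6) 1.25(537.5) + 1.7(237.2) + 0.6(218.4) = 671.88 + 403.24 + 131.04 = 1206.16
The controlling combination is 6, giving 1206.16 kN.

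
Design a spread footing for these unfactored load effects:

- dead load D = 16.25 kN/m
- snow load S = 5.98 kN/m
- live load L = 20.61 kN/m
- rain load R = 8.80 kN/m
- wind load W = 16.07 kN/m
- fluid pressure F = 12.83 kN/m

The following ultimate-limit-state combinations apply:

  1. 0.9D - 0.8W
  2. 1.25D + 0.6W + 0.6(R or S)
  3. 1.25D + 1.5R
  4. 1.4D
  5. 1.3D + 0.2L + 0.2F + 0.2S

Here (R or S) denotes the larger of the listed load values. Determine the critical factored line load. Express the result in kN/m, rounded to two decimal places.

35.23 kN/m

(R or S) → R = 8.80 kN/m.
1. 0.9(16.25) - 0.8(16.07) = 14.63 - 12.86 = 1.77
2. 1.25(16.25) + 0.6(16.07) + 0.6(8.80) = 20.31 + 9.64 + 5.28 = 35.23
3. 1.25(16.25) + 1.5(8.80) = 20.31 + 13.20 = 33.51
4. 1.4(16.25) = 22.75
5. 1.3(16.25) + 0.2(20.61) + 0.2(12.83) + 0.2(5.98) = 29.01
The controlling combination is 2, giving 35.23 kN/m.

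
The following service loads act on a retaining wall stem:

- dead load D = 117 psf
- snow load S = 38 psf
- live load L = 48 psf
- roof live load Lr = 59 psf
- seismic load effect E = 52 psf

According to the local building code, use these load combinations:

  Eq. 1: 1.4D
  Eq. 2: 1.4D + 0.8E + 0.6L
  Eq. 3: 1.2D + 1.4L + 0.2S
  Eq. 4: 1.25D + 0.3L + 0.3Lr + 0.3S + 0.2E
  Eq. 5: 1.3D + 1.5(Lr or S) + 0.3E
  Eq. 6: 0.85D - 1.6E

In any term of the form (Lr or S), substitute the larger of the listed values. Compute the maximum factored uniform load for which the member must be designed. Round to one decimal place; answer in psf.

(Lr or S) → Lr = 59 psf.
Eq. 1: 1.4(117) = 163.8
Eq. 2: 1.4(117) + 0.8(52) + 0.6(48) = 234.2
Eq. 3: 1.2(117) + 1.4(48) + 0.2(38) = 215.2
Eq. 4: 1.25(117) + 0.3(48) + 0.3(59) + 0.3(38) + 0.2(52) = 200.2
Eq. 5: 1.3(117) + 1.5(59) + 0.3(52) = 256.2
Eq. 6: 0.85(117) - 1.6(52) = 16.3
Maximum is from combination 5.

256.2 psf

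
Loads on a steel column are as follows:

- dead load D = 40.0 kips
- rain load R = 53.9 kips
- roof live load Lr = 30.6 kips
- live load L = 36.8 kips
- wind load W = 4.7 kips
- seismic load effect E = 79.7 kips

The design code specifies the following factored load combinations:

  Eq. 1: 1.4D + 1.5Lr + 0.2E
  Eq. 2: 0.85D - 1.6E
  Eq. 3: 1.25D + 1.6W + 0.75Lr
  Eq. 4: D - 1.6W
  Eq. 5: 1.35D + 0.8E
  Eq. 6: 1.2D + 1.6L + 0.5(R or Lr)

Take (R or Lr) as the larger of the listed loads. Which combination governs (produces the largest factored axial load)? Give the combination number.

(R or Lr) → R = 53.9 kips.
Eq. 1: 1.4(40.0) + 1.5(30.6) + 0.2(79.7) = 117.84
Eq. 2: 0.85(40.0) - 1.6(79.7) = -93.52
Eq. 3: 1.25(40.0) + 1.6(4.7) + 0.75(30.6) = 80.47
Eq. 4: 1.0(40.0) - 1.6(4.7) = 32.48
Eq. 5: 1.35(40.0) + 0.8(79.7) = 117.76
Eq. 6: 1.2(40.0) + 1.6(36.8) + 0.5(53.9) = 133.83
The largest value is 133.83 kips from combination 6.

Combination 6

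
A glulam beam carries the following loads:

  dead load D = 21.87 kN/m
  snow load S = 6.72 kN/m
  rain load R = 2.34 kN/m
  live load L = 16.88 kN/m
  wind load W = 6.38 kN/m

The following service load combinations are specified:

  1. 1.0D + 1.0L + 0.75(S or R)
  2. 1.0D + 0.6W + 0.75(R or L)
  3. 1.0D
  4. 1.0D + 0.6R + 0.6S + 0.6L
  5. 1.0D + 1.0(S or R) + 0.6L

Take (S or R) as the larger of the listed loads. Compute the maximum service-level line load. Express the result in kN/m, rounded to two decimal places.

43.79 kN/m

(S or R) → S = 6.72 kN/m; (R or L) → L = 16.88 kN/m.
1. 1.0(21.87) + 1.0(16.88) + 0.75(6.72) = 21.87 + 16.88 + 5.04 = 43.79
2. 1.0(21.87) + 0.6(6.38) + 0.75(16.88) = 21.87 + 3.83 + 12.66 = 38.36
3. 1.0(21.87) = 21.87
4. 1.0(21.87) + 0.6(2.34) + 0.6(6.72) + 0.6(16.88) = 21.87 + 1.40 + 4.03 + 10.13 = 37.43
5. 1.0(21.87) + 1.0(6.72) + 0.6(16.88) = 21.87 + 6.72 + 10.13 = 38.72
Combination 1 governs: w = 43.79 kN/m.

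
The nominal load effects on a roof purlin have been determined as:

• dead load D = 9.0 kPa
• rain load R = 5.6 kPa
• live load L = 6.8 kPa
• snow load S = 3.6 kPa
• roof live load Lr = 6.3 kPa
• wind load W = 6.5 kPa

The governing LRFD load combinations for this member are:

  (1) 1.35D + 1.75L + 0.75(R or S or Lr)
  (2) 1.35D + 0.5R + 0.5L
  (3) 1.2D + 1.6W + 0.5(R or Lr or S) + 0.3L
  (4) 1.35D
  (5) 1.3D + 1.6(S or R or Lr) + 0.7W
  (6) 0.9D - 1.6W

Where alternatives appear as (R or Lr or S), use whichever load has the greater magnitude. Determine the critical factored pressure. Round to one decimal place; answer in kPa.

28.8 kPa

(R or S or Lr) → Lr = 6.3 kPa; (R or Lr or S) → Lr = 6.3 kPa; (S or R or Lr) → Lr = 6.3 kPa.
(1) 1.35(9.0) + 1.75(6.8) + 0.75(6.3) = 12.2 + 11.9 + 4.7 = 28.8
(2) 1.35(9.0) + 0.5(5.6) + 0.5(6.8) = 12.2 + 2.8 + 3.4 = 18.4
(3) 1.2(9.0) + 1.6(6.5) + 0.5(6.3) + 0.3(6.8) = 10.8 + 10.4 + 3.2 + 2.0 = 26.4
(4) 1.35(9.0) = 12.2
(5) 1.3(9.0) + 1.6(6.3) + 0.7(6.5) = 26.3
(6) 0.9(9.0) - 1.6(6.5) = 8.1 - 10.4 = -2.3
Maximum is from combination 1.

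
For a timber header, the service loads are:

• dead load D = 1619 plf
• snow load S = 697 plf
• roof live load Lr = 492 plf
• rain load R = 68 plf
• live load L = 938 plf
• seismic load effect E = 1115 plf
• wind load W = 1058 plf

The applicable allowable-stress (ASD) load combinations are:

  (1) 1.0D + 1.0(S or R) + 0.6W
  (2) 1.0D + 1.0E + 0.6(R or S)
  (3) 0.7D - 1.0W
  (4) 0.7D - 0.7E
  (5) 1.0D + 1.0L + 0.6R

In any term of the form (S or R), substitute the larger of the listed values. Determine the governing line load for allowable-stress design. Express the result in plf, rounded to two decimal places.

(S or R) → S = 697 plf; (R or S) → S = 697 plf.
(1) 1.0(1619) + 1.0(697) + 0.6(1058) = 2950.80
(2) 1.0(1619) + 1.0(1115) + 0.6(697) = 3152.20
(3) 0.7(1619) - 1.0(1058) = 75.30
(4) 0.7(1619) - 0.7(1115) = 352.80
(5) 1.0(1619) + 1.0(938) + 0.6(68) = 2597.80
The controlling combination is 2, giving 3152.20 plf.

3152.20 plf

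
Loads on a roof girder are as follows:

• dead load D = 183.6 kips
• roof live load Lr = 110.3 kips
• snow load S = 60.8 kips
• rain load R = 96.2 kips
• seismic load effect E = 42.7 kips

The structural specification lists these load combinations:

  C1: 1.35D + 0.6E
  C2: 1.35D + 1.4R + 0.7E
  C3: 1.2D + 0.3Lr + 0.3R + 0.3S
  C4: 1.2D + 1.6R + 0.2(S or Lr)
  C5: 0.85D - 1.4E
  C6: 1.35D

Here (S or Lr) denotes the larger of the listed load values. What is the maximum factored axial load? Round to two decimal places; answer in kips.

(S or Lr) → Lr = 110.3 kips.
C1: 1.35(183.6) + 0.6(42.7) = 247.86 + 25.62 = 273.48
C2: 1.35(183.6) + 1.4(96.2) + 0.7(42.7) = 247.86 + 134.68 + 29.89 = 412.43
C3: 1.2(183.6) + 0.3(110.3) + 0.3(96.2) + 0.3(60.8) = 220.32 + 33.09 + 28.86 + 18.24 = 300.51
C4: 1.2(183.6) + 1.6(96.2) + 0.2(110.3) = 220.32 + 153.92 + 22.06 = 396.30
C5: 0.85(183.6) - 1.4(42.7) = 156.06 - 59.78 = 96.28
C6: 1.35(183.6) = 247.86
Maximum is from combination 2.

412.43 kips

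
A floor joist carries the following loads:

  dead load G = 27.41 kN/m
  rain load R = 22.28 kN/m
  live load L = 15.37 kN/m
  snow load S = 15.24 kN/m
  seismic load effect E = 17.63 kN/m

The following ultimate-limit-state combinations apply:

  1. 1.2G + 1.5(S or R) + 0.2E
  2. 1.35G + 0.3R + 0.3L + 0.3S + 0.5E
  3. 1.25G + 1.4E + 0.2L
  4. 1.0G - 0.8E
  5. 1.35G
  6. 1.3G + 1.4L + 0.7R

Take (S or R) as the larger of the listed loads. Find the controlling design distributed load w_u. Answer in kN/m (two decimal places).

(S or R) → R = 22.28 kN/m.
1. 1.2(27.41) + 1.5(22.28) + 0.2(17.63) = 69.84
2. 1.35(27.41) + 0.3(22.28) + 0.3(15.37) + 0.3(15.24) + 0.5(17.63) = 61.69
3. 1.25(27.41) + 1.4(17.63) + 0.2(15.37) = 62.02
4. 1.0(27.41) - 0.8(17.63) = 13.31
5. 1.35(27.41) = 37.00
6. 1.3(27.41) + 1.4(15.37) + 0.7(22.28) = 72.75
Combination 6 governs: w_u = 72.75 kN/m.

72.75 kN/m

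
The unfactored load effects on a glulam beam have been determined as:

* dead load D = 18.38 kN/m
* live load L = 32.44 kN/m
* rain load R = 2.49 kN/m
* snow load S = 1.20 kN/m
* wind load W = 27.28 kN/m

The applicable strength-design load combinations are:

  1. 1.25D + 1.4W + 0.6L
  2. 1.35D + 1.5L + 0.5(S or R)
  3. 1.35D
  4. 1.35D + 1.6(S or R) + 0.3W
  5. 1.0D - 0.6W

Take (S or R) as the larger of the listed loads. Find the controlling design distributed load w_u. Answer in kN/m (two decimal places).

(S or R) → R = 2.49 kN/m.
1. 1.25(18.38) + 1.4(27.28) + 0.6(32.44) = 22.98 + 38.19 + 19.46 = 80.63
2. 1.35(18.38) + 1.5(32.44) + 0.5(2.49) = 24.81 + 48.66 + 1.25 = 74.72
3. 1.35(18.38) = 24.81
4. 1.35(18.38) + 1.6(2.49) + 0.3(27.28) = 36.98
5. 1.0(18.38) - 0.6(27.28) = 18.38 - 16.37 = 2.01
Combination 1 governs: w_u = 80.63 kN/m.

80.63 kN/m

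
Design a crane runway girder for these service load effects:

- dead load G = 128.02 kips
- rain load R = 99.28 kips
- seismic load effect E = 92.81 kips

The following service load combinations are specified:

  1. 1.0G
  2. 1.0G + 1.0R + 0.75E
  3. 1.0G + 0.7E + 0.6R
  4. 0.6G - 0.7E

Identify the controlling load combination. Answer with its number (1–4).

Combination 2

1. 1.0(128.02) = 128.02
2. 1.0(128.02) + 1.0(99.28) + 0.75(92.81) = 296.91
3. 1.0(128.02) + 0.7(92.81) + 0.6(99.28) = 252.56
4. 0.6(128.02) - 0.7(92.81) = 11.85
The largest value is 296.91 kips from combination 2.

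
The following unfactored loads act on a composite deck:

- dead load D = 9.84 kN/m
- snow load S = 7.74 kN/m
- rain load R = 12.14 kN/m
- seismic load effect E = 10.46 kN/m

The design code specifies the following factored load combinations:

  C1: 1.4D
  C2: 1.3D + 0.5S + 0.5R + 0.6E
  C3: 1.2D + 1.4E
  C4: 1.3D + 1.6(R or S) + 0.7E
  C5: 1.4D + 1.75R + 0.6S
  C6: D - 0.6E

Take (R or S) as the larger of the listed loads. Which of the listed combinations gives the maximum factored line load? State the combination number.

(R or S) → R = 12.14 kN/m.
C1: 1.4(9.84) = 13.78
C2: 1.3(9.84) + 0.5(7.74) + 0.5(12.14) + 0.6(10.46) = 12.79 + 3.87 + 6.07 + 6.28 = 29.01
C3: 1.2(9.84) + 1.4(10.46) = 11.81 + 14.64 = 26.45
C4: 1.3(9.84) + 1.6(12.14) + 0.7(10.46) = 39.54
C5: 1.4(9.84) + 1.75(12.14) + 0.6(7.74) = 13.78 + 21.25 + 4.64 = 39.67
C6: 1.0(9.84) - 0.6(10.46) = 9.84 - 6.28 = 3.56
The largest value is 39.67 kN/m from combination 5.

Combination 5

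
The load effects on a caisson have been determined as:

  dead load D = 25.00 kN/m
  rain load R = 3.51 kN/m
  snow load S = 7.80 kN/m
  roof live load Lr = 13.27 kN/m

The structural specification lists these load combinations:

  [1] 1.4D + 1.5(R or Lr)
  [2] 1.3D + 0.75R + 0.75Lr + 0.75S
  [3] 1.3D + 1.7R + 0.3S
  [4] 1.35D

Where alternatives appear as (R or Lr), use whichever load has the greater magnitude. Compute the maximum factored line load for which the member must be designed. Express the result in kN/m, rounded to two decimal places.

54.91 kN/m

(R or Lr) → Lr = 13.27 kN/m.
[1] 1.4(25.00) + 1.5(13.27) = 35.00 + 19.91 = 54.91
[2] 1.3(25.00) + 0.75(3.51) + 0.75(13.27) + 0.75(7.80) = 50.94
[3] 1.3(25.00) + 1.7(3.51) + 0.3(7.80) = 32.50 + 5.97 + 2.34 = 40.81
[4] 1.35(25.00) = 33.75
Combination 1 governs: w_u = 54.91 kN/m.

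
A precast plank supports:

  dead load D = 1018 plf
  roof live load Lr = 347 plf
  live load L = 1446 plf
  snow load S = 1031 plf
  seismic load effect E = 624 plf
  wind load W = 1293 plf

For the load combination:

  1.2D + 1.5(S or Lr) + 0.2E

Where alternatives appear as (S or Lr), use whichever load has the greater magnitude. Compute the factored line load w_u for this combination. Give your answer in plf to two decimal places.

(S or Lr) → S = 1031 plf.
1.2(1018) + 1.5(1031) + 0.2(624) = 2892.90
w_u = 2892.90 plf.

2892.90 plf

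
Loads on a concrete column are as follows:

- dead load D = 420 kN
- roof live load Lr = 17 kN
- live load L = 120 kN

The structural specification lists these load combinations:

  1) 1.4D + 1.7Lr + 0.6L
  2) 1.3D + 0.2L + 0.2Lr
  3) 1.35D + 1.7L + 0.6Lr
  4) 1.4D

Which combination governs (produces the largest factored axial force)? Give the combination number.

1) 1.4(420) + 1.7(17) + 0.6(120) = 588.00 + 28.90 + 72.00 = 688.90
2) 1.3(420) + 0.2(120) + 0.2(17) = 546.00 + 24.00 + 3.40 = 573.40
3) 1.35(420) + 1.7(120) + 0.6(17) = 567.00 + 204.00 + 10.20 = 781.20
4) 1.4(420) = 588.00
The largest value is 781.20 kN from combination 3.

Combination 3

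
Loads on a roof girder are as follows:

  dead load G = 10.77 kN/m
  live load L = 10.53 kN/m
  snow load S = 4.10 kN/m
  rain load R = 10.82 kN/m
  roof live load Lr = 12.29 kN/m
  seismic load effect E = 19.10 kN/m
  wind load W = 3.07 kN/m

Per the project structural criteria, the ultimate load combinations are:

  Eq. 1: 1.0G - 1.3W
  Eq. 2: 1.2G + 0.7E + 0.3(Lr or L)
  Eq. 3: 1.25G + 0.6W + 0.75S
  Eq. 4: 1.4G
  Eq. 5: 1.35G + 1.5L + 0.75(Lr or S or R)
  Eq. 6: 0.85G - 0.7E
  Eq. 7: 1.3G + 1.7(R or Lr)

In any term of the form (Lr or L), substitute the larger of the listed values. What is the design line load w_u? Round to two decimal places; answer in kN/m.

39.55 kN/m

(Lr or L) → Lr = 12.29 kN/m; (Lr or S or R) → Lr = 12.29 kN/m; (R or Lr) → Lr = 12.29 kN/m.
Eq. 1: 1.0(10.77) - 1.3(3.07) = 6.78
Eq. 2: 1.2(10.77) + 0.7(19.10) + 0.3(12.29) = 29.98
Eq. 3: 1.25(10.77) + 0.6(3.07) + 0.75(4.10) = 18.38
Eq. 4: 1.4(10.77) = 15.08
Eq. 5: 1.35(10.77) + 1.5(10.53) + 0.75(12.29) = 39.55
Eq. 6: 0.85(10.77) - 0.7(19.10) = -4.22
Eq. 7: 1.3(10.77) + 1.7(12.29) = 34.89
Maximum is from combination 5.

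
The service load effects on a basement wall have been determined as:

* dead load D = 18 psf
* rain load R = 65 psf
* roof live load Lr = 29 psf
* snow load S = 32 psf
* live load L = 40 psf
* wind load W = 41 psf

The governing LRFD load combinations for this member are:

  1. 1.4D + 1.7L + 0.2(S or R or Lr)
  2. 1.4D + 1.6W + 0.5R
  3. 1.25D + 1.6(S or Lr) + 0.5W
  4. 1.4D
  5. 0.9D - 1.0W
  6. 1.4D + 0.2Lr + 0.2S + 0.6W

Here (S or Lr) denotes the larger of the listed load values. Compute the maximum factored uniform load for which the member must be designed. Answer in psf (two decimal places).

(S or R or Lr) → R = 65 psf; (S or Lr) → S = 32 psf.
1. 1.4(18) + 1.7(40) + 0.2(65) = 106.20
2. 1.4(18) + 1.6(41) + 0.5(65) = 123.30
3. 1.25(18) + 1.6(32) + 0.5(41) = 94.20
4. 1.4(18) = 25.20
5. 0.9(18) - 1.0(41) = -24.80
6. 1.4(18) + 0.2(29) + 0.2(32) + 0.6(41) = 62.00
The controlling combination is 2, giving 123.30 psf.

123.30 psf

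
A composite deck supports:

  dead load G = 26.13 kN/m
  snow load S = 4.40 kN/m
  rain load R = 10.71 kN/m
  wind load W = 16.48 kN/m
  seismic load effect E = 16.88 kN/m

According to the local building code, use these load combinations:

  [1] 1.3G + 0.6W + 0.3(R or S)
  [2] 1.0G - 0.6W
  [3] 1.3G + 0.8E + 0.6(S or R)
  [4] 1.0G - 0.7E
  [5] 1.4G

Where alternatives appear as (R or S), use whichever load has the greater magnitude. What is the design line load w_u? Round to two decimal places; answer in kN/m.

(R or S) → R = 10.71 kN/m; (S or R) → R = 10.71 kN/m.
[1] 1.3(26.13) + 0.6(16.48) + 0.3(10.71) = 33.97 + 9.89 + 3.21 = 47.07
[2] 1.0(26.13) - 0.6(16.48) = 26.13 - 9.89 = 16.24
[3] 1.3(26.13) + 0.8(16.88) + 0.6(10.71) = 33.97 + 13.50 + 6.43 = 53.90
[4] 1.0(26.13) - 0.7(16.88) = 26.13 - 11.82 = 14.31
[5] 1.4(26.13) = 36.58
Combination 3 governs: w_u = 53.90 kN/m.

53.90 kN/m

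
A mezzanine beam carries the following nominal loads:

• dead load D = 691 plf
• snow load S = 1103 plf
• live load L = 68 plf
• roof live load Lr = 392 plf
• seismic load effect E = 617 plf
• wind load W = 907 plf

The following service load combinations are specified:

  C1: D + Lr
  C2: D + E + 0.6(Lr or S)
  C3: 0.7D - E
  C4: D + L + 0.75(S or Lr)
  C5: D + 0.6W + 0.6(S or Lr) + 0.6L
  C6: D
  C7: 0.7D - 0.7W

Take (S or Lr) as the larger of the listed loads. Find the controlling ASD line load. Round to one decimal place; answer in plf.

1969.8 plf

(Lr or S) → S = 1103 plf; (S or Lr) → S = 1103 plf.
C1: 1.0(691) + 1.0(392) = 691.0 + 392.0 = 1083.0
C2: 1.0(691) + 1.0(617) + 0.6(1103) = 691.0 + 617.0 + 661.8 = 1969.8
C3: 0.7(691) - 1.0(617) = 483.7 - 617.0 = -133.3
C4: 1.0(691) + 1.0(68) + 0.75(1103) = 691.0 + 68.0 + 827.3 = 1586.3
C5: 1.0(691) + 0.6(907) + 0.6(1103) + 0.6(68) = 691.0 + 544.2 + 661.8 + 40.8 = 1937.8
C6: 1.0(691) = 691.0
C7: 0.7(691) - 0.7(907) = 483.7 - 634.9 = -151.2
The controlling combination is 2, giving 1969.8 plf.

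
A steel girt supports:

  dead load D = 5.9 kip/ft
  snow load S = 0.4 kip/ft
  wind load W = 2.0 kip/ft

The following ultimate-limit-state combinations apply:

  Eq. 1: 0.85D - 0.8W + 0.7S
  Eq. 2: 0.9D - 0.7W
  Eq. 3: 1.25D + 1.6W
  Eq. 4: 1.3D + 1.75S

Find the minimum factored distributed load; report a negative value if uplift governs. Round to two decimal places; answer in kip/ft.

3.70 kip/ft

Eq. 1: 0.85(5.9) - 0.8(2.0) + 0.7(0.4) = 5.02 - 1.60 + 0.28 = 3.70
Eq. 2: 0.9(5.9) - 0.7(2.0) = 5.31 - 1.40 = 3.91
Eq. 3: 1.25(5.9) + 1.6(2.0) = 7.38 + 3.20 = 10.58
Eq. 4: 1.3(5.9) + 1.75(0.4) = 7.67 + 0.70 = 8.37
Combination 1 gives the minimum: 3.70 kip/ft.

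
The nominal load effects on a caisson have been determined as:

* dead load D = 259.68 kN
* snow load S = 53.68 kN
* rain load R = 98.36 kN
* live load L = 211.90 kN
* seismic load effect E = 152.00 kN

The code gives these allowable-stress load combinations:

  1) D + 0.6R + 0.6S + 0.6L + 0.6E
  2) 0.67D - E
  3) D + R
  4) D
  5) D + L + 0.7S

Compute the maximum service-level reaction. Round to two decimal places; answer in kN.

569.24 kN

1) 1.0(259.68) + 0.6(98.36) + 0.6(53.68) + 0.6(211.90) + 0.6(152.00) = 569.24
2) 0.67(259.68) - 1.0(152.00) = 173.99 - 152.00 = 21.99
3) 1.0(259.68) + 1.0(98.36) = 259.68 + 98.36 = 358.04
4) 1.0(259.68) = 259.68
5) 1.0(259.68) + 1.0(211.90) + 0.7(53.68) = 259.68 + 211.90 + 37.58 = 509.16
Combination 1 governs: V = 569.24 kN.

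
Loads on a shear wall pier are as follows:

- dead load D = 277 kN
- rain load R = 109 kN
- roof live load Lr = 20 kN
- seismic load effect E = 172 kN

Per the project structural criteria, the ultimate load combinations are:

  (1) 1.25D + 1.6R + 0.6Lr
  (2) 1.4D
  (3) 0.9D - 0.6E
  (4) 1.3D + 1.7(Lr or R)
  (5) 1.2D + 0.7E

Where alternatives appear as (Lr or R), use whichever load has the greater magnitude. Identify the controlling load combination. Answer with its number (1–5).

Combination 4

(Lr or R) → R = 109 kN.
(1) 1.25(277) + 1.6(109) + 0.6(20) = 532.7
(2) 1.4(277) = 387.8
(3) 0.9(277) - 0.6(172) = 146.1
(4) 1.3(277) + 1.7(109) = 545.4
(5) 1.2(277) + 0.7(172) = 452.8
The largest value is 545.4 kN from combination 4.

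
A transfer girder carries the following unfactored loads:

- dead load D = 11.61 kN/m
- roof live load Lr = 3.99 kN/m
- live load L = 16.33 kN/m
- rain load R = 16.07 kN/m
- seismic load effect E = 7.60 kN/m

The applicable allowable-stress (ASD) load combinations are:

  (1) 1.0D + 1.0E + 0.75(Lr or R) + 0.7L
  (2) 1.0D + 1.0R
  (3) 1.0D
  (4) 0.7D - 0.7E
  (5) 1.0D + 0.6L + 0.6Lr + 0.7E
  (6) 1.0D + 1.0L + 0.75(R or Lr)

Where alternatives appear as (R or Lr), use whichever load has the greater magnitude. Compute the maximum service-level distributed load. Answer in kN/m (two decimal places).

(Lr or R) → R = 16.07 kN/m; (R or Lr) → R = 16.07 kN/m.
(1) 1.0(11.61) + 1.0(7.60) + 0.75(16.07) + 0.7(16.33) = 11.61 + 7.60 + 12.05 + 11.43 = 42.69
(2) 1.0(11.61) + 1.0(16.07) = 11.61 + 16.07 = 27.68
(3) 1.0(11.61) = 11.61
(4) 0.7(11.61) - 0.7(7.60) = 8.13 - 5.32 = 2.81
(5) 1.0(11.61) + 0.6(16.33) + 0.6(3.99) + 0.7(7.60) = 11.61 + 9.80 + 2.39 + 5.32 = 29.12
(6) 1.0(11.61) + 1.0(16.33) + 0.75(16.07) = 11.61 + 16.33 + 12.05 = 39.99
The controlling combination is 1, giving 42.69 kN/m.

42.69 kN/m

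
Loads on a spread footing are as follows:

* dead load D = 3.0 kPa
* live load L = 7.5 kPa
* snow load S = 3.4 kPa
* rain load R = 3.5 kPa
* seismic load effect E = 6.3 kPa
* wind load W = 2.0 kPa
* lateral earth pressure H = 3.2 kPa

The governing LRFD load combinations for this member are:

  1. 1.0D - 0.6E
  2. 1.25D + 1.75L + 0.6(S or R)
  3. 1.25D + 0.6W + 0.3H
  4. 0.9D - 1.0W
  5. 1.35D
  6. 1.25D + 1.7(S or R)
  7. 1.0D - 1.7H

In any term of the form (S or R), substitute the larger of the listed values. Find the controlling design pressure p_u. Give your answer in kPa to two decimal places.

18.98 kPa

(S or R) → R = 3.5 kPa.
1. 1.0(3.0) - 0.6(6.3) = 3.00 - 3.78 = -0.78
2. 1.25(3.0) + 1.75(7.5) + 0.6(3.5) = 3.75 + 13.13 + 2.10 = 18.98
3. 1.25(3.0) + 0.6(2.0) + 0.3(3.2) = 3.75 + 1.20 + 0.96 = 5.91
4. 0.9(3.0) - 1.0(2.0) = 2.70 - 2.00 = 0.70
5. 1.35(3.0) = 4.05
6. 1.25(3.0) + 1.7(3.5) = 3.75 + 5.95 = 9.70
7. 1.0(3.0) - 1.7(3.2) = 3.00 - 5.44 = -2.44
The controlling combination is 2, giving 18.98 kPa.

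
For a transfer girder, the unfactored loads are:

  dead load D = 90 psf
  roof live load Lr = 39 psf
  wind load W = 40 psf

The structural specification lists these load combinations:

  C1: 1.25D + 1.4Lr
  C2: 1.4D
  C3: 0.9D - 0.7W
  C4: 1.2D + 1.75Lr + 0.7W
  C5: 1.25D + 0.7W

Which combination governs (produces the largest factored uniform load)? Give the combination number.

Combination 4

C1: 1.25(90) + 1.4(39) = 167.10
C2: 1.4(90) = 126.00
C3: 0.9(90) - 0.7(40) = 53.00
C4: 1.2(90) + 1.75(39) + 0.7(40) = 204.25
C5: 1.25(90) + 0.7(40) = 140.50
The largest value is 204.25 psf from combination 4.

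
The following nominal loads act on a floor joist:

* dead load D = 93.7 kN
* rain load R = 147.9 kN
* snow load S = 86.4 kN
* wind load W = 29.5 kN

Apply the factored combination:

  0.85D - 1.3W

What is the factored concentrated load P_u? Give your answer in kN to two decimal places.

0.85(93.7) - 1.3(29.5) = 41.30
P_u = 41.30 kN.

41.30 kN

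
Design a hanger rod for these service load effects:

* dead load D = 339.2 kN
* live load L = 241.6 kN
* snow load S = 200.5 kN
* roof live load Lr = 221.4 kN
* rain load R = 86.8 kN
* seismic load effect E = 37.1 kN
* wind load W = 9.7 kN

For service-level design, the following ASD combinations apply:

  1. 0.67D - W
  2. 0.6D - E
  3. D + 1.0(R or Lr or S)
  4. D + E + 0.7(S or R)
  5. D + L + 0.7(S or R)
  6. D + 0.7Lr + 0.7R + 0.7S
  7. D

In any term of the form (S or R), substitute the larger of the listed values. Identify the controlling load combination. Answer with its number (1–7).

Combination 5

(R or Lr or S) → Lr = 221.4 kN; (S or R) → S = 200.5 kN.
1. 0.67(339.2) - 1.0(9.7) = 217.6
2. 0.6(339.2) - 1.0(37.1) = 166.4
3. 1.0(339.2) + 1.0(221.4) = 560.6
4. 1.0(339.2) + 1.0(37.1) + 0.7(200.5) = 516.7
5. 1.0(339.2) + 1.0(241.6) + 0.7(200.5) = 721.2
6. 1.0(339.2) + 0.7(221.4) + 0.7(86.8) + 0.7(200.5) = 695.3
7. 1.0(339.2) = 339.2
The largest value is 721.2 kN from combination 5.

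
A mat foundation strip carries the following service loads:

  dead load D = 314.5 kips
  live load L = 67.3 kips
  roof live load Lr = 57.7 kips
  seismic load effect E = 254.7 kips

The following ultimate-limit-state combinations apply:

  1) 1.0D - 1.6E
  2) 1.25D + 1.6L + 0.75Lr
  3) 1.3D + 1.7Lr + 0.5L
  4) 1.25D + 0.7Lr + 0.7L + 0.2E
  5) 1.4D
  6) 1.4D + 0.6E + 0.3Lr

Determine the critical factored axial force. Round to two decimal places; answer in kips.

610.43 kips

1) 1.0(314.5) - 1.6(254.7) = 314.50 - 407.52 = -93.02
2) 1.25(314.5) + 1.6(67.3) + 0.75(57.7) = 544.08
3) 1.3(314.5) + 1.7(57.7) + 0.5(67.3) = 408.85 + 98.09 + 33.65 = 540.59
4) 1.25(314.5) + 0.7(57.7) + 0.7(67.3) + 0.2(254.7) = 393.13 + 40.39 + 47.11 + 50.94 = 531.57
5) 1.4(314.5) = 440.30
6) 1.4(314.5) + 0.6(254.7) + 0.3(57.7) = 440.30 + 152.82 + 17.31 = 610.43
The controlling combination is 6, giving 610.43 kips.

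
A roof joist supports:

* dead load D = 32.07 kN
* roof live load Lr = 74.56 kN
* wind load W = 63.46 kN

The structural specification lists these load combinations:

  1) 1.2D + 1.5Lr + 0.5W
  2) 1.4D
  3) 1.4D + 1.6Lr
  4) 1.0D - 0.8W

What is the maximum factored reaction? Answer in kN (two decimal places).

182.05 kN

1) 1.2(32.07) + 1.5(74.56) + 0.5(63.46) = 182.05
2) 1.4(32.07) = 44.90
3) 1.4(32.07) + 1.6(74.56) = 164.19
4) 1.0(32.07) - 0.8(63.46) = -18.70
Maximum is from combination 1.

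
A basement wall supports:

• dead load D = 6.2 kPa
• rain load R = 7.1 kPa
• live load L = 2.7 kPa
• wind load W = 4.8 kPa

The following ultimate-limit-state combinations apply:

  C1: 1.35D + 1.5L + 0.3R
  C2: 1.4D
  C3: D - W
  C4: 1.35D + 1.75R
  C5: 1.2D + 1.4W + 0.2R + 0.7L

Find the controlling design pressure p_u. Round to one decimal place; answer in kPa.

C1: 1.35(6.2) + 1.5(2.7) + 0.3(7.1) = 8.4 + 4.1 + 2.1 = 14.6
C2: 1.4(6.2) = 8.7
C3: 1.0(6.2) - 1.0(4.8) = 6.2 - 4.8 = 1.4
C4: 1.35(6.2) + 1.75(7.1) = 8.4 + 12.4 = 20.8
C5: 1.2(6.2) + 1.4(4.8) + 0.2(7.1) + 0.7(2.7) = 17.5
Combination 4 governs: p_u = 20.8 kPa.

20.8 kPa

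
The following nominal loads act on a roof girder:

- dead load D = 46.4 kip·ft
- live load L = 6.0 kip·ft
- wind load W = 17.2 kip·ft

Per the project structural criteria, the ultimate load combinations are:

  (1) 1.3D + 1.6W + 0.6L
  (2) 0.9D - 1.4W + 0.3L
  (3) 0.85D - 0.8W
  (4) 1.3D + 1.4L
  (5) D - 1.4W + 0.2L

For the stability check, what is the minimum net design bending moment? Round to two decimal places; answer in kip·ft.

19.48 kip·ft

(1) 1.3(46.4) + 1.6(17.2) + 0.6(6.0) = 60.32 + 27.52 + 3.60 = 91.44
(2) 0.9(46.4) - 1.4(17.2) + 0.3(6.0) = 41.76 - 24.08 + 1.80 = 19.48
(3) 0.85(46.4) - 0.8(17.2) = 39.44 - 13.76 = 25.68
(4) 1.3(46.4) + 1.4(6.0) = 60.32 + 8.40 = 68.72
(5) 1.0(46.4) - 1.4(17.2) + 0.2(6.0) = 46.40 - 24.08 + 1.20 = 23.52
Combination 2 gives the minimum: 19.48 kip·ft.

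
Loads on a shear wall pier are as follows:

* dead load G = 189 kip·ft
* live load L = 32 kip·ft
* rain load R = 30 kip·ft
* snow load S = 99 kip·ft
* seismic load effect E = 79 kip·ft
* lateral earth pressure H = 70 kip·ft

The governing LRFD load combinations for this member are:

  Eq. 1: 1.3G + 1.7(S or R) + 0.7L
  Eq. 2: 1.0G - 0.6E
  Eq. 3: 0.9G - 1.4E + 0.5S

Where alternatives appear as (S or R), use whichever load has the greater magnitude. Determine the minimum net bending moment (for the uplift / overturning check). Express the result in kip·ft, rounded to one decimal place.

(S or R) → S = 99 kip·ft.
Eq. 1: 1.3(189) + 1.7(99) + 0.7(32) = 436.4
Eq. 2: 1.0(189) - 0.6(79) = 141.6
Eq. 3: 0.9(189) - 1.4(79) + 0.5(99) = 109.0
Combination 3 gives the minimum: 109.0 kip·ft.

109.0 kip·ft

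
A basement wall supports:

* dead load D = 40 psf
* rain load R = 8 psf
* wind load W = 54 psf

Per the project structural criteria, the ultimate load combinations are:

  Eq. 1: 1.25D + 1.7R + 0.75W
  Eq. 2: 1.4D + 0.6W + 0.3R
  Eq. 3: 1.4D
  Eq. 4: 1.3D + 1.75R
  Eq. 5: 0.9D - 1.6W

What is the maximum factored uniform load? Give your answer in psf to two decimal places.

104.10 psf

Eq. 1: 1.25(40) + 1.7(8) + 0.75(54) = 104.10
Eq. 2: 1.4(40) + 0.6(54) + 0.3(8) = 90.80
Eq. 3: 1.4(40) = 56.00
Eq. 4: 1.3(40) + 1.75(8) = 66.00
Eq. 5: 0.9(40) - 1.6(54) = -50.40
Maximum is from combination 1.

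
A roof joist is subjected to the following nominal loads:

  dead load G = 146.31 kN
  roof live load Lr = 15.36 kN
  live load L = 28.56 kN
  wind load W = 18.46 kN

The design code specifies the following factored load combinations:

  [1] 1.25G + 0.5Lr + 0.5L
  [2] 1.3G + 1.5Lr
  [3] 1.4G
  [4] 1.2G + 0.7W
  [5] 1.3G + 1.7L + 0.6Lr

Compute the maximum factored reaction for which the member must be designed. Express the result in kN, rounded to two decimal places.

[1] 1.25(146.31) + 0.5(15.36) + 0.5(28.56) = 182.89 + 7.68 + 14.28 = 204.85
[2] 1.3(146.31) + 1.5(15.36) = 190.20 + 23.04 = 213.24
[3] 1.4(146.31) = 204.83
[4] 1.2(146.31) + 0.7(18.46) = 175.57 + 12.92 = 188.49
[5] 1.3(146.31) + 1.7(28.56) + 0.6(15.36) = 190.20 + 48.55 + 9.22 = 247.97
Combination 5 governs: V_u = 247.97 kN.

247.97 kN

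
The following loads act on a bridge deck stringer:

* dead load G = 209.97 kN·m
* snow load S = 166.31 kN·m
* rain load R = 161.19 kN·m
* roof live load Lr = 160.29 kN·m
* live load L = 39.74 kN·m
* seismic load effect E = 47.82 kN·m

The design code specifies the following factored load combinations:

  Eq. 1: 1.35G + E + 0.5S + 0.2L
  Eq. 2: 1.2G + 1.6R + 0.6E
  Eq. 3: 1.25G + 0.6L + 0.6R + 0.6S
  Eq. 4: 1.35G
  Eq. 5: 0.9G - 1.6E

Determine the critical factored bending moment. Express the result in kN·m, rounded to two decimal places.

Eq. 1: 1.35(209.97) + 1.0(47.82) + 0.5(166.31) + 0.2(39.74) = 422.38
Eq. 2: 1.2(209.97) + 1.6(161.19) + 0.6(47.82) = 538.56
Eq. 3: 1.25(209.97) + 0.6(39.74) + 0.6(161.19) + 0.6(166.31) = 482.81
Eq. 4: 1.35(209.97) = 283.46
Eq. 5: 0.9(209.97) - 1.6(47.82) = 188.97 - 76.51 = 112.46
Maximum is from combination 2.

538.56 kN·m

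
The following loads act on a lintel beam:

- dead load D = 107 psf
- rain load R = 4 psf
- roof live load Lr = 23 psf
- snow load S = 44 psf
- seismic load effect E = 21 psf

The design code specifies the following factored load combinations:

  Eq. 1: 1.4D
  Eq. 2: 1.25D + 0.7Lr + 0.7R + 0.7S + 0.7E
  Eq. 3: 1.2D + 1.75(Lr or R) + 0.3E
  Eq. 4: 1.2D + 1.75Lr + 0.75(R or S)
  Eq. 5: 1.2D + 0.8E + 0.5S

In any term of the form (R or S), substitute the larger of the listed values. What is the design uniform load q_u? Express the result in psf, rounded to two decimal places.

(Lr or R) → Lr = 23 psf; (R or S) → S = 44 psf.
Eq. 1: 1.4(107) = 149.80
Eq. 2: 1.25(107) + 0.7(23) + 0.7(4) + 0.7(44) + 0.7(21) = 198.15
Eq. 3: 1.2(107) + 1.75(23) + 0.3(21) = 174.95
Eq. 4: 1.2(107) + 1.75(23) + 0.75(44) = 201.65
Eq. 5: 1.2(107) + 0.8(21) + 0.5(44) = 167.20
Combination 4 governs: q_u = 201.65 psf.

201.65 psf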